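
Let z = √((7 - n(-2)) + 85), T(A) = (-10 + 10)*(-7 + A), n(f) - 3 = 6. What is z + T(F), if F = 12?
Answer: √83 ≈ 9.1104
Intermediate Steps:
n(f) = 9 (n(f) = 3 + 6 = 9)
T(A) = 0 (T(A) = 0*(-7 + A) = 0)
z = √83 (z = √((7 - 1*9) + 85) = √((7 - 9) + 85) = √(-2 + 85) = √83 ≈ 9.1104)
z + T(F) = √83 + 0 = √83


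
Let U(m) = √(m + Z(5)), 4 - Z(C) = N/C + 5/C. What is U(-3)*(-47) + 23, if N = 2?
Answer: 23 - 47*I*√10/5 ≈ 23.0 - 29.725*I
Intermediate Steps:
Z(C) = 4 - 7/C (Z(C) = 4 - (2/C + 5/C) = 4 - 7/C)
U(m) = √(13/5 + m) (U(m) = √(m + (4 - 7/5)) = √(m + 13/5) = √(13/5 + m))
U(-3)*(-47) + 23 = (√(65 + 25*(-3))/5)*(-47) + 23 = (√(65 - 75)/5)*(-47) + 23 = (√(-10)/5)*(-47) + 23 = ((I*√10)/5)*(-47) + 23 = (I*√10/5)*(-47) + 23 = -47*I*√10/5 + 23 = 23 - 47*I*√10/5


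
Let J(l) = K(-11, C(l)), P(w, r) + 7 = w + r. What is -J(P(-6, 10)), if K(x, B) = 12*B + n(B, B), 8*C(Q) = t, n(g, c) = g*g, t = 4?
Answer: -25/4 ≈ -6.2500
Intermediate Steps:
n(g, c) = g²
C(Q) = ½ (C(Q) = (⅛)*4 = ½)
K(x, B) = B² + 12*B (K(x, B) = 12*B + B² = B² + 12*B)
P(w, r) = -7 + r + w (P(w, r) = -7 + (w + r) = -7 + (r + w) = -7 + r + w)
J(l) = 25/4 (J(l) = (12 + ½)/2 = (½)*(25/2) = 25/4)
-J(P(-6, 10)) = -1*25/4 = -25/4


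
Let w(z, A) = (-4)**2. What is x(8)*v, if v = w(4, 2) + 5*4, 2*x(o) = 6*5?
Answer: 540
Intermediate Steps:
w(z, A) = 16
x(o) = 15 (x(o) = (6*5)/2 = (1/2)*30 = 15)
v = 36 (v = 16 + 5*4 = 16 + 20 = 36)
x(8)*v = 15*36 = 540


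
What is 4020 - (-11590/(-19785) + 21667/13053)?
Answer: 69173301749/17216907 ≈ 4017.8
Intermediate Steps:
4020 - (-11590/(-19785) + 21667/13053) = 4020 - (-11590*(-1/19785) + 21667*(1/13053)) = 4020 - (2318/3957 + 21667/13053) = 4020 - 1*38664391/17216907 = 4020 - 38664391/17216907 = 69173301749/17216907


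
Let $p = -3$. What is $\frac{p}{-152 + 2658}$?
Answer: $- \frac{3}{2506} \approx -0.0011971$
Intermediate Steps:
$\frac{p}{-152 + 2658} = - \frac{3}{-152 + 2658} = - \frac{3}{2506}$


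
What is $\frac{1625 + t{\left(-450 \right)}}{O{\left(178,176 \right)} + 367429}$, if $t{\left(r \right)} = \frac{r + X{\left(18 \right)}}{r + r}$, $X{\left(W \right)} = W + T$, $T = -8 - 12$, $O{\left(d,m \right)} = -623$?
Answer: $\frac{182869}{41265675} \approx 0.0044315$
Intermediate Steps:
$T = -20$ ($T = -8 - 12 = -20$)
$X{\left(W \right)} = -20 + W$ ($X{\left(W \right)} = W - 20 = -20 + W$)
$t{\left(r \right)} = \frac{-2 + r}{2 r}$ ($t{\left(r \right)} = \frac{r + \left(-20 + 18\right)}{r + r} = \frac{r - 2}{2 r} = \left(-2 + r\right) \frac{1}{2 r} = \frac{-2 + r}{2 r}$)
$\frac{1625 + t{\left(-450 \right)}}{O{\left(178,176 \right)} + 367429} = \frac{1625 + \frac{-2 - 450}{2 \left(-450\right)}}{-623 + 367429} = \frac{1625 + \frac{1}{2} \left(- \frac{1}{450}\right) \left(-452\right)}{366806} = \left(1625 + \frac{113}{225}\right) \frac{1}{366806} = \frac{365738}{225} \cdot \frac{1}{366806} = \frac{182869}{41265675}$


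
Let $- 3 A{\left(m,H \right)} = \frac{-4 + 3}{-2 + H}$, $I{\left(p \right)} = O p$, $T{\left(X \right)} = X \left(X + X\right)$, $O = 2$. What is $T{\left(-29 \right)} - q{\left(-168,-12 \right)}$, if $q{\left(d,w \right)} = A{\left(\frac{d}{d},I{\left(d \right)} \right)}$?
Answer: $\frac{1705549}{1014} \approx 1682.0$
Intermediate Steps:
$T{\left(X \right)} = 2 X^{2}$ ($T{\left(X \right)} = X 2 X = 2 X^{2}$)
$I{\left(p \right)} = 2 p$
$A{\left(m,H \right)} = \frac{1}{3 \left(-2 + H\right)}$ ($A{\left(m,H \right)} = - \frac{\left(-4 + 3\right) \frac{1}{-2 + H}}{3} = - \frac{\left(-1\right) \frac{1}{-2 + H}}{3} = \frac{1}{3 \left(-2 + H\right)}$)
$q{\left(d,w \right)} = \frac{1}{3 \left(-2 + 2 d\right)}$
$T{\left(-29 \right)} - q{\left(-168,-12 \right)} = 2 \left(-29\right)^{2} - \frac{1}{6 \left(-1 - 168\right)} = 2 \cdot 841 - \frac{1}{6 \left(-169\right)} = 1682 - \frac{1}{6} \left(- \frac{1}{169}\right) = 1682 - - \frac{1}{1014} = 1682 + \frac{1}{1014} = \frac{1705549}{1014}$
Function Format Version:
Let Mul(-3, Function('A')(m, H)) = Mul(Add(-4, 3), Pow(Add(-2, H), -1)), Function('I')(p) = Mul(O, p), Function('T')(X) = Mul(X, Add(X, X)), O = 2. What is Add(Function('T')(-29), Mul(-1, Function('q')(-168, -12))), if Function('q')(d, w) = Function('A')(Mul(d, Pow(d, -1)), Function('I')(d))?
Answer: Rational(1705549, 1014) ≈ 1682.0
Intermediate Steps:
Function('T')(X) = Mul(2, Pow(X, 2)) (Function('T')(X) = Mul(X, Mul(2, X)) = Mul(2, Pow(X, 2)))
Function('I')(p) = Mul(2, p)
Function('A')(m, H) = Mul(Rational(1, 3), Pow(Add(-2, H), -1)) (Function('A')(m, H) = Mul(Rational(-1, 3), Mul(Add(-4, 3), Pow(Add(-2, H), -1))) = Mul(Rational(-1, 3), Mul(-1, Pow(Add(-2, H), -1))) = Mul(Rational(1, 3), Pow(Add(-2, H), -1)))
Function('q')(d, w) = Mul(Rational(1, 3), Pow(Add(-2, Mul(2, d)), -1))
Add(Function('T')(-29), Mul(-1, Function('q')(-168, -12))) = Add(Mul(2, Pow(-29, 2)), Mul(-1, Mul(Rational(1, 6), Pow(Add(-1, -168), -1)))) = Add(Mul(2, 841), Mul(-1, Mul(Rational(1, 6), Pow(-169, -1)))) = Add(1682, Mul(-1, Mul(Rational(1, 6), Rational(-1, 169)))) = Add(1682, Mul(-1, Rational(-1, 1014))) = Add(1682, Rational(1, 1014)) = Rational(1705549, 1014)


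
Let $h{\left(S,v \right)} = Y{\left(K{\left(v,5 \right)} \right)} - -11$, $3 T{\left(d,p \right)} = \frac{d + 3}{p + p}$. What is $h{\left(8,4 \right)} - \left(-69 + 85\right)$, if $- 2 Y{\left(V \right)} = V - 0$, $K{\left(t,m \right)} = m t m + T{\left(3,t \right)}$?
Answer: $- \frac{441}{8} \approx -55.125$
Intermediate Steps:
$T{\left(d,p \right)} = \frac{3 + d}{6 p}$ ($T{\left(d,p \right)} = \frac{\left(d + 3\right) \frac{1}{p + p}}{3} = \frac{\left(3 + d\right) \frac{1}{2 p}}{3} = \frac{\frac{1}{2} \frac{1}{p} \left(3 + d\right)}{3} = \frac{3 + d}{6 p}$)
$K{\left(t,m \right)} = \frac{1}{t} + t m^{2}$ ($K{\left(t,m \right)} = m t m + \frac{3 + 3}{6 t} = t m^{2} + \frac{1}{6} \frac{1}{t} 6 = t m^{2} + \frac{1}{t} = \frac{1}{t} + t m^{2}$)
$Y{\left(V \right)} = - \frac{V}{2}$ ($Y{\left(V \right)} = - \frac{V - 0}{2} = - \frac{V + 0}{2} = - \frac{V}{2}$)
$h{\left(S,v \right)} = 11 - \frac{25 v}{2} - \frac{1}{2 v}$ ($h{\left(S,v \right)} = - \frac{\frac{1}{v} + v 5^{2}}{2} - -11 = - \frac{\frac{1}{v} + v 25}{2} + 11 = - \frac{\frac{1}{v} + 25 v}{2} + 11 = \left(- \frac{25 v}{2} - \frac{1}{2 v}\right) + 11 = 11 - \frac{25 v}{2} - \frac{1}{2 v}$)
$h{\left(8,4 \right)} - \left(-69 + 85\right) = \left(11 - 50 - \frac{1}{2 \cdot 4}\right) - \left(-69 + 85\right) = \left(11 - 50 - \frac{1}{8}\right) - 16 = - \frac{313}{8} - 16 = - \frac{441}{8}$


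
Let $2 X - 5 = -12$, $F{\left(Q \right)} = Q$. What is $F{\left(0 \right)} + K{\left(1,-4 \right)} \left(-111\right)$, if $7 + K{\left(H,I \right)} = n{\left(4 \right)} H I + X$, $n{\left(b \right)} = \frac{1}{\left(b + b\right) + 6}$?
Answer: $\frac{16761}{14} \approx 1197.2$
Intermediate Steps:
$X = - \frac{7}{2}$ ($X = \frac{5}{2} + \frac{1}{2} \left(-12\right) = \frac{5}{2} - 6 = - \frac{7}{2} \approx -3.5$)
$n{\left(b \right)} = \frac{1}{6 + 2 b}$ ($n{\left(b \right)} = \frac{1}{2 b + 6} = \frac{1}{6 + 2 b}$)
$K{\left(H,I \right)} = - \frac{21}{2} + \frac{H I}{14}$ ($K{\left(H,I \right)} = -7 + \left(\frac{1}{2 \left(3 + 4\right)} H I - \frac{7}{2}\right) = -7 + \left(\frac{1}{2 \cdot 7} H I - \frac{7}{2}\right) = -7 + \left(\frac{1}{2} \cdot \frac{1}{7} H I - \frac{7}{2}\right) = -7 + \left(\frac{H}{14} I - \frac{7}{2}\right) = -7 + \left(\frac{H I}{14} - \frac{7}{2}\right) = -7 + \left(- \frac{7}{2} + \frac{H I}{14}\right) = - \frac{21}{2} + \frac{H I}{14}$)
$F{\left(0 \right)} + K{\left(1,-4 \right)} \left(-111\right) = 0 + \left(- \frac{21}{2} + \frac{1}{14} \cdot 1 \left(-4\right)\right) \left(-111\right) = 0 + \left(- \frac{21}{2} - \frac{2}{7}\right) \left(-111\right) = 0 - - \frac{16761}{14} = 0 + \frac{16761}{14} = \frac{16761}{14}$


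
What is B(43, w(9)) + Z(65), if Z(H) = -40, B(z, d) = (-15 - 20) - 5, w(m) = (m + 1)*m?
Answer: -80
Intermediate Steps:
w(m) = m*(1 + m) (w(m) = (1 + m)*m = m*(1 + m))
B(z, d) = -40 (B(z, d) = -35 - 5 = -40)
B(43, w(9)) + Z(65) = -40 - 40 = -80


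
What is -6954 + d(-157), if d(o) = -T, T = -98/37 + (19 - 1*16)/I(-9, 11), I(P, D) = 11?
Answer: -2829311/407 ≈ -6951.6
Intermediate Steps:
T = -967/407 (T = -98/37 + (19 - 1*16)/11 = -98*1/37 + (19 - 16)*(1/11) = -98/37 + 3*(1/11) = -98/37 + 3/11 = -967/407 ≈ -2.3759)
d(o) = 967/407 (d(o) = -1*(-967/407) = 967/407)
-6954 + d(-157) = -6954 + 967/407 = -2829311/407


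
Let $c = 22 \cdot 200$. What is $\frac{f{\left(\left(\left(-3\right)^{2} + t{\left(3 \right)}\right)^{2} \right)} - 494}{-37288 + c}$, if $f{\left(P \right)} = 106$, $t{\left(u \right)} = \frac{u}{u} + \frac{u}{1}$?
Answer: $\frac{97}{8222} \approx 0.011798$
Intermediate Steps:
$t{\left(u \right)} = 1 + u$ ($t{\left(u \right)} = 1 + u 1 = 1 + u$)
$c = 4400$
$\frac{f{\left(\left(\left(-3\right)^{2} + t{\left(3 \right)}\right)^{2} \right)} - 494}{-37288 + c} = \frac{106 - 494}{-37288 + 4400} = - \frac{388}{-32888} = \left(-388\right) \left(- \frac{1}{32888}\right) = \frac{97}{8222}$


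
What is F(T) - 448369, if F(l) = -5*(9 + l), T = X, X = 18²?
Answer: -450034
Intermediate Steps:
X = 324
T = 324
F(l) = -45 - 5*l
F(T) - 448369 = (-45 - 5*324) - 448369 = (-45 - 1620) - 448369 = -1665 - 448369 = -450034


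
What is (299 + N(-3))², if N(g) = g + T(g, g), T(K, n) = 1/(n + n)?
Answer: 3150625/36 ≈ 87517.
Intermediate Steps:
T(K, n) = 1/(2*n)
N(g) = g + 1/(2*g)
(299 + N(-3))² = (299 + (-3 + (½)/(-3)))² = (299 + (-3 + (½)*(-⅓)))² = (299 + (-3 - ⅙))² = (299 - 19/6)² = (1775/6)² = 3150625/36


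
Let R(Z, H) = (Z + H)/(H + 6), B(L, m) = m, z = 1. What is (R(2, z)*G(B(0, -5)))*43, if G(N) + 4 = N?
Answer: -1161/7 ≈ -165.86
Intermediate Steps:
G(N) = -4 + N
R(Z, H) = (H + Z)/(6 + H)
(R(2, z)*G(B(0, -5)))*43 = (((1 + 2)/(6 + 1))*(-4 - 5))*43 = ((3/7)*(-9))*43 = -27/7*43 = -1161/7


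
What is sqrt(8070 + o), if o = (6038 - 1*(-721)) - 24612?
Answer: 3*I*sqrt(1087) ≈ 98.909*I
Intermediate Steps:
o = -17853 (o = (6038 + 721) - 24612 = 6759 - 24612 = -17853)
sqrt(8070 + o) = sqrt(8070 - 17853) = sqrt(-9783) = 3*I*sqrt(1087)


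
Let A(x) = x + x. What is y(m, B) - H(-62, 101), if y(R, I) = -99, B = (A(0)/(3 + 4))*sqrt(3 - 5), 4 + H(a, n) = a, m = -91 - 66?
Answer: -33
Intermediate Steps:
m = -157
H(a, n) = -4 + a
A(x) = 2*x
B = 0 (B = ((2*0)/(3 + 4))*sqrt(3 - 5) = (0/7)*sqrt(-2) = ((1/7)*0)*(I*sqrt(2)) = 0*(I*sqrt(2)) = 0)
y(m, B) - H(-62, 101) = -99 - (-4 - 62) = -99 - 1*(-66) = -99 + 66 = -33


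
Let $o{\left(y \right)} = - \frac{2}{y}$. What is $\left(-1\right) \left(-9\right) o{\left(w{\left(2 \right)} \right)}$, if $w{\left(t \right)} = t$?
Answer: $-9$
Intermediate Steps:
$\left(-1\right) \left(-9\right) o{\left(w{\left(2 \right)} \right)} = \left(-1\right) \left(-9\right) \left(- \frac{2}{2}\right) = 9 \left(\left(-2\right) \frac{1}{2}\right) = 9 \left(-1\right) = -9$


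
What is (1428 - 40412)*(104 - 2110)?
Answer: 78201904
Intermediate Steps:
(1428 - 40412)*(104 - 2110) = -38984*(-2006) = 78201904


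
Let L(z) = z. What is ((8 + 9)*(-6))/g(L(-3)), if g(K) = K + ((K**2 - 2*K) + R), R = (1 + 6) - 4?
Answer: -34/5 ≈ -6.8000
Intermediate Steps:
R = 3 (R = 7 - 4 = 3)
g(K) = 3 + K**2 - K (g(K) = K + ((K**2 - 2*K) + 3) = K + (3 + K**2 - 2*K) = 3 + K**2 - K)
((8 + 9)*(-6))/g(L(-3)) = ((8 + 9)*(-6))/(3 + (-3)**2 - 1*(-3)) = (17*(-6))/(3 + 9 + 3) = -102/15 = -102*1/15 = -34/5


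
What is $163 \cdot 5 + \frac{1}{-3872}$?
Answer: $\frac{3155679}{3872} \approx 815.0$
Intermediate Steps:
$163 \cdot 5 + \frac{1}{-3872} = 815 - \frac{1}{3872} = \frac{3155679}{3872}$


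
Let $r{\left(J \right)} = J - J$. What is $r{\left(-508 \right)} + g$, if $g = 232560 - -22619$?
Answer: $255179$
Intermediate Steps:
$g = 255179$ ($g = 232560 + 22619 = 255179$)
$r{\left(J \right)} = 0$
$r{\left(-508 \right)} + g = 0 + 255179 = 255179$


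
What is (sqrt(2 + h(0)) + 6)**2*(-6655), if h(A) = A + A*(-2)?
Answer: -252890 - 79860*sqrt(2) ≈ -3.6583e+5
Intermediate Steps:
h(A) = -A (h(A) = A - 2*A = -A)
(sqrt(2 + h(0)) + 6)**2*(-6655) = (sqrt(2 - 1*0) + 6)**2*(-6655) = (sqrt(2 + 0) + 6)**2*(-6655) = (sqrt(2) + 6)**2*(-6655) = (6 + sqrt(2))**2*(-6655) = -6655*(6 + sqrt(2))**2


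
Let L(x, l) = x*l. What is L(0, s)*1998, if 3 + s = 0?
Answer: 0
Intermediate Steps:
s = -3 (s = -3 + 0 = -3)
L(x, l) = l*x
L(0, s)*1998 = -3*0*1998 = 0*1998 = 0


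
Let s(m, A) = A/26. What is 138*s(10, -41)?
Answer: -2829/13 ≈ -217.62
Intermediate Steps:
s(m, A) = A/26 (s(m, A) = A*(1/26) = A/26)
138*s(10, -41) = 138*((1/26)*(-41)) = 138*(-41/26) = -2829/13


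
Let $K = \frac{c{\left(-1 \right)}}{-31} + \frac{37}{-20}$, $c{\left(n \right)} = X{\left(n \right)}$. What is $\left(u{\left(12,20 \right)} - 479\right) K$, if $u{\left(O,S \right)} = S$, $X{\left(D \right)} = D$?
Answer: $\frac{517293}{620} \approx 834.34$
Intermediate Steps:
$c{\left(n \right)} = n$
$K = - \frac{1127}{620}$ ($K = - \frac{1}{-31} + \frac{37}{-20} = \left(-1\right) \left(- \frac{1}{31}\right) + 37 \left(- \frac{1}{20}\right) = \frac{1}{31} - \frac{37}{20} = - \frac{1127}{620} \approx -1.8177$)
$\left(u{\left(12,20 \right)} - 479\right) K = \left(20 - 479\right) \left(- \frac{1127}{620}\right) = \left(-459\right) \left(- \frac{1127}{620}\right) = \frac{517293}{620}$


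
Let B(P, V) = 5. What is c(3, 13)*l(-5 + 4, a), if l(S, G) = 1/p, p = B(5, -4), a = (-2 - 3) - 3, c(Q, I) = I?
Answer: 13/5 ≈ 2.6000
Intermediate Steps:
a = -8 (a = -5 - 3 = -8)
p = 5
l(S, G) = ⅕ (l(S, G) = 1/5 = ⅕)
c(3, 13)*l(-5 + 4, a) = 13*(⅕) = 13/5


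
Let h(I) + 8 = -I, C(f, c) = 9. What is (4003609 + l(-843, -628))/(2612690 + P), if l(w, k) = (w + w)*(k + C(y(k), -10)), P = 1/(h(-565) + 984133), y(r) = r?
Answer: 4969969709670/2572689716101 ≈ 1.9318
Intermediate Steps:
h(I) = -8 - I
P = 1/984690 (P = 1/((-8 - 1*(-565)) + 984133) = 1/((-8 + 565) + 984133) = 1/(557 + 984133) = 1/984690 ≈ 1.0155e-6)
l(w, k) = 2*w*(9 + k) (l(w, k) = (w + w)*(k + 9) = (2*w)*(9 + k) = 2*w*(9 + k))
(4003609 + l(-843, -628))/(2612690 + P) = (4003609 + 2*(-843)*(9 - 628))/(2612690 + 1/984690) = (4003609 + 2*(-843)*(-619))/(2572689716101/984690) = (4003609 + 1043634)*(984690/2572689716101) = 5047243*(984690/2572689716101) = 4969969709670/2572689716101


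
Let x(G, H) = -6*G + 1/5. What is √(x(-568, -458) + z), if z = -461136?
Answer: I*√11443195/5 ≈ 676.56*I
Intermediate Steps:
x(G, H) = ⅕ - 6*G (x(G, H) = -6*G + ⅕ = ⅕ - 6*G)
√(x(-568, -458) + z) = √((⅕ - 6*(-568)) - 461136) = √((⅕ + 3408) - 461136) = √(17041/5 - 461136) = √(-2288639/5) = I*√11443195/5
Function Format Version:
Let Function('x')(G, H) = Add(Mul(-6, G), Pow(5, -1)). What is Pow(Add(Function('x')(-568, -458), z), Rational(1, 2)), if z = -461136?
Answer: Mul(Rational(1, 5), I, Pow(11443195, Rational(1, 2))) ≈ Mul(676.56, I)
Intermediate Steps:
Function('x')(G, H) = Add(Rational(1, 5), Mul(-6, G)) (Function('x')(G, H) = Add(Mul(-6, G), Rational(1, 5)) = Add(Rational(1, 5), Mul(-6, G)))
Pow(Add(Function('x')(-568, -458), z), Rational(1, 2)) = Pow(Add(Add(Rational(1, 5), Mul(-6, -568)), -461136), Rational(1, 2)) = Pow(Add(Add(Rational(1, 5), 3408), -461136), Rational(1, 2)) = Pow(Add(Rational(17041, 5), -461136), Rational(1, 2)) = Pow(Rational(-2288639, 5), Rational(1, 2)) = Mul(Rational(1, 5), I, Pow(11443195, Rational(1, 2)))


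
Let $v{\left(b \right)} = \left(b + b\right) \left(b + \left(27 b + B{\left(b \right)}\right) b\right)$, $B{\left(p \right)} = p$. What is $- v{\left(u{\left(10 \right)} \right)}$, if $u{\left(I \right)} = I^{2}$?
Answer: $-56020000$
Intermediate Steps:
$v{\left(b \right)} = 2 b \left(b + 28 b^{2}\right)$ ($v{\left(b \right)} = \left(b + b\right) \left(b + \left(27 b + b\right) b\right) = 2 b \left(b + 28 b b\right) = 2 b \left(b + 28 b^{2}\right)$)
$- v{\left(u{\left(10 \right)} \right)} = - \left(10^{2}\right)^{2} \left(2 + 56 \cdot 10^{2}\right) = - 100^{2} \left(2 + 56 \cdot 100\right) = - 10000 \left(2 + 5600\right) = - 10000 \cdot 5602 = \left(-1\right) 56020000 = -56020000$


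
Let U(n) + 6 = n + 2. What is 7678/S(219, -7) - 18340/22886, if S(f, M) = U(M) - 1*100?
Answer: -88877224/1270173 ≈ -69.973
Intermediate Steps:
U(n) = -4 + n (U(n) = -6 + (n + 2) = -6 + (2 + n) = -4 + n)
S(f, M) = -104 + M (S(f, M) = (-4 + M) - 1*100 = (-4 + M) - 100 = -104 + M)
7678/S(219, -7) - 18340/22886 = 7678/(-104 - 7) - 18340/22886 = 7678/(-111) - 18340*1/22886 = 7678*(-1/111) - 9170/11443 = -7678/111 - 9170/11443 = -88877224/1270173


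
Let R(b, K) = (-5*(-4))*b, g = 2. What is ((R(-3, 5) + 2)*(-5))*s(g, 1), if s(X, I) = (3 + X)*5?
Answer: 7250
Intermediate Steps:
s(X, I) = 15 + 5*X
R(b, K) = 20*b
((R(-3, 5) + 2)*(-5))*s(g, 1) = ((20*(-3) + 2)*(-5))*(15 + 5*2) = ((-60 + 2)*(-5))*(15 + 10) = -58*(-5)*25 = 290*25 = 7250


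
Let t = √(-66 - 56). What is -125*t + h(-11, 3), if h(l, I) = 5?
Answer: 5 - 125*I*√122 ≈ 5.0 - 1380.7*I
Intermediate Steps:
t = I*√122 (t = √(-122) = I*√122 ≈ 11.045*I)
-125*t + h(-11, 3) = -125*I*√122 + 5 = 5 - 125*I*√122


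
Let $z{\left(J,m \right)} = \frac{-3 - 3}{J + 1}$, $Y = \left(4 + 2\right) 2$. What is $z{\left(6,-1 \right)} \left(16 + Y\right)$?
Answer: $-24$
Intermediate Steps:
$Y = 12$ ($Y = 6 \cdot 2 = 12$)
$z{\left(J,m \right)} = - \frac{6}{1 + J}$
$z{\left(6,-1 \right)} \left(16 + Y\right) = - \frac{6}{1 + 6} \left(16 + 12\right) = - \frac{6}{7} \cdot 28 = \left(-6\right) \frac{1}{7} \cdot 28 = \left(- \frac{6}{7}\right) 28 = -24$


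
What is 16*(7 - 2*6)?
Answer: -80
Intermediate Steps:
16*(7 - 2*6) = 16*(7 - 12) = 16*(-5) = -80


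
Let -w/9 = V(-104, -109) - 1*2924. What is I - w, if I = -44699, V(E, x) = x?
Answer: -71996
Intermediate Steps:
w = 27297 (w = -9*(-109 - 1*2924) = -9*(-109 - 2924) = -9*(-3033) = 27297)
I - w = -44699 - 1*27297 = -44699 - 27297 = -71996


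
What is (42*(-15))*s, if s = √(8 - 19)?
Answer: -630*I*√11 ≈ -2089.5*I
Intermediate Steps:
s = I*√11 (s = √(-11) = I*√11 ≈ 3.3166*I)
(42*(-15))*s = (42*(-15))*(I*√11) = -630*I*√11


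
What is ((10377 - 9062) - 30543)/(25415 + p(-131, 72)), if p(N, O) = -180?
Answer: -29228/25235 ≈ -1.1582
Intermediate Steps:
((10377 - 9062) - 30543)/(25415 + p(-131, 72)) = ((10377 - 9062) - 30543)/(25415 - 180) = (1315 - 30543)/25235 = -29228*1/25235 = -29228/25235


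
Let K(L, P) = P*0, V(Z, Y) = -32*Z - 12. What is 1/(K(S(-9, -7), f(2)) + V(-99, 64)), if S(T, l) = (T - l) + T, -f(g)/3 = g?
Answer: 1/3156 ≈ 0.00031686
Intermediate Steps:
V(Z, Y) = -12 - 32*Z
f(g) = -3*g
S(T, l) = -l + 2*T
K(L, P) = 0
1/(K(S(-9, -7), f(2)) + V(-99, 64)) = 1/(0 + (-12 - 32*(-99))) = 1/(0 + (-12 + 3168)) = 1/(0 + 3156) = 1/3156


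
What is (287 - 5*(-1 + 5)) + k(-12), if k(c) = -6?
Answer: 261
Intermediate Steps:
(287 - 5*(-1 + 5)) + k(-12) = (287 - 5*(-1 + 5)) - 6 = (287 - 5*4) - 6 = (287 - 20) - 6 = 267 - 6 = 261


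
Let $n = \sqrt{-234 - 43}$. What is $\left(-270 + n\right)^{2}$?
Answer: $\left(270 - i \sqrt{277}\right)^{2} \approx 72623.0 - 8987.4 i$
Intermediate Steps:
$n = i \sqrt{277}$ ($n = \sqrt{-277} = i \sqrt{277} \approx 16.643 i$)
$\left(-270 + n\right)^{2} = \left(-270 + i \sqrt{277}\right)^{2}$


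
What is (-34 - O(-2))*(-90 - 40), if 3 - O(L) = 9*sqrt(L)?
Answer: 4810 - 1170*I*sqrt(2) ≈ 4810.0 - 1654.6*I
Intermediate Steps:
O(L) = 3 - 9*sqrt(L)
(-34 - O(-2))*(-90 - 40) = (-34 - (3 - 9*I*sqrt(2)))*(-90 - 40) = (-34 - (3 - 9*I*sqrt(2)))*(-130) = (-34 + (-3 + 9*I*sqrt(2)))*(-130) = (-37 + 9*I*sqrt(2))*(-130) = 4810 - 1170*I*sqrt(2)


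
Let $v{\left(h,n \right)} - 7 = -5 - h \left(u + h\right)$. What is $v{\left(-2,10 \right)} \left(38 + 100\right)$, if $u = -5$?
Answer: $-1656$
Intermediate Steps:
$v{\left(h,n \right)} = 2 - h \left(-5 + h\right)$ ($v{\left(h,n \right)} = 7 - \left(5 + h \left(-5 + h\right)\right) = 2 - h \left(-5 + h\right)$)
$v{\left(-2,10 \right)} \left(38 + 100\right) = \left(2 - \left(-2\right)^{2} + 5 \left(-2\right)\right) \left(38 + 100\right) = \left(2 - 4 - 10\right) 138 = \left(-12\right) 138 = -1656$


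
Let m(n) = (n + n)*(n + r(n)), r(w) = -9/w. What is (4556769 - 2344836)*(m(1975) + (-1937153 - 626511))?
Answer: 11585149498944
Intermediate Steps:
m(n) = 2*n*(n - 9/n) (m(n) = (n + n)*(n - 9/n) = (2*n)*(n - 9/n) = 2*n*(n - 9/n))
(4556769 - 2344836)*(m(1975) + (-1937153 - 626511)) = (4556769 - 2344836)*((-18 + 2*1975²) + (-1937153 - 626511)) = 2211933*((-18 + 2*3900625) - 2563664) = 2211933*((-18 + 7801250) - 2563664) = 2211933*(7801232 - 2563664) = 2211933*5237568 = 11585149498944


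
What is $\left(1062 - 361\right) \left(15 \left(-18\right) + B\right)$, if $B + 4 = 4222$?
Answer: $2767548$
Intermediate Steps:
$B = 4218$ ($B = -4 + 4222 = 4218$)
$\left(1062 - 361\right) \left(15 \left(-18\right) + B\right) = \left(1062 - 361\right) \left(15 \left(-18\right) + 4218\right) = 701 \left(-270 + 4218\right) = 701 \cdot 3948 = 2767548$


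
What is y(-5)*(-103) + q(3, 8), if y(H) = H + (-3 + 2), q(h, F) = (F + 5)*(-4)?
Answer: 566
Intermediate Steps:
q(h, F) = -20 - 4*F (q(h, F) = (5 + F)*(-4) = -20 - 4*F)
y(H) = -1 + H (y(H) = H - 1 = -1 + H)
y(-5)*(-103) + q(3, 8) = (-1 - 5)*(-103) + (-20 - 4*8) = -6*(-103) + (-20 - 32) = 618 - 52 = 566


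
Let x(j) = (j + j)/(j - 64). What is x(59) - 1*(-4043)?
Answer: 20097/5 ≈ 4019.4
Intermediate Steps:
x(j) = 2*j/(-64 + j) (x(j) = (2*j)/(-64 + j) = 2*j/(-64 + j))
x(59) - 1*(-4043) = 2*59/(-64 + 59) - 1*(-4043) = 2*59/(-5) + 4043 = 2*59*(-1/5) + 4043 = -118/5 + 4043 = 20097/5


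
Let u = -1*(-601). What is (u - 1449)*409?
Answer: -346832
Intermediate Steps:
u = 601
(u - 1449)*409 = (601 - 1449)*409 = -848*409 = -346832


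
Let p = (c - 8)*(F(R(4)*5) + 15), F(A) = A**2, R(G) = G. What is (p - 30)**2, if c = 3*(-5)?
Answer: 91680625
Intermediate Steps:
c = -15
p = -9545 (p = (-15 - 8)*((4*5)**2 + 15) = -23*(20**2 + 15) = -23*(400 + 15) = -23*415 = -9545)
(p - 30)**2 = (-9545 - 30)**2 = (-9575)**2 = 91680625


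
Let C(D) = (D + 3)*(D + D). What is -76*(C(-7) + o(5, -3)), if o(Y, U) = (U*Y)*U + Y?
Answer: -8056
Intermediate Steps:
o(Y, U) = Y + Y*U**2 (o(Y, U) = Y*U**2 + Y = Y + Y*U**2)
C(D) = 2*D*(3 + D) (C(D) = (3 + D)*(2*D) = 2*D*(3 + D))
-76*(C(-7) + o(5, -3)) = -76*(2*(-7)*(3 - 7) + 5*(1 + (-3)**2)) = -76*(2*(-7)*(-4) + 5*(1 + 9)) = -76*(56 + 5*10) = -76*(56 + 50) = -76*106 = -8056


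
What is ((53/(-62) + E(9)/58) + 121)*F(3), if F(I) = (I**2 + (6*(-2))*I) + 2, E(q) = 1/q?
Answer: -24302750/8091 ≈ -3003.7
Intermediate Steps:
F(I) = 2 + I**2 - 12*I (F(I) = (I**2 - 12*I) + 2 = 2 + I**2 - 12*I)
((53/(-62) + E(9)/58) + 121)*F(3) = ((53/(-62) + 1/(9*58)) + 121)*(2 + 3**2 - 12*3) = ((53*(-1/62) + (1/9)*(1/58)) + 121)*(2 + 9 - 36) = ((-53/62 + 1/522) + 121)*(-25) = (-6901/8091 + 121)*(-25) = (972110/8091)*(-25) = -24302750/8091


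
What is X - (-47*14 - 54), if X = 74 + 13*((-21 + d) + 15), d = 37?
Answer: 1189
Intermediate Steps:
X = 477 (X = 74 + 13*((-21 + 37) + 15) = 74 + 13*(16 + 15) = 74 + 13*31 = 74 + 403 = 477)
X - (-47*14 - 54) = 477 - (-47*14 - 54) = 477 - (-658 - 54) = 477 - 1*(-712) = 477 + 712 = 1189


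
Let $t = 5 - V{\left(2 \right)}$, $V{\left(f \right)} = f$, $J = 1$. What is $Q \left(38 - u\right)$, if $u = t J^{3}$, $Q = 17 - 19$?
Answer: $-70$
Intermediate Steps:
$t = 3$ ($t = 5 - 2 = 3$)
$Q = -2$ ($Q = 17 - 19 = -2$)
$u = 3$ ($u = 3 \cdot 1^{3} = 3 \cdot 1 = 3$)
$Q \left(38 - u\right) = - 2 \left(38 - 3\right) = \left(-2\right) 35 = -70$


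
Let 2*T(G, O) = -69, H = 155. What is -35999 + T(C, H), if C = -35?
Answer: -72067/2 ≈ -36034.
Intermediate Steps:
T(G, O) = -69/2 (T(G, O) = (½)*(-69) = -69/2)
-35999 + T(C, H) = -35999 - 69/2 = -72067/2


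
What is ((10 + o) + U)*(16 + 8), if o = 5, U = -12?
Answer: 72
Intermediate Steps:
((10 + o) + U)*(16 + 8) = ((10 + 5) - 12)*(16 + 8) = (15 - 12)*24 = 3*24 = 72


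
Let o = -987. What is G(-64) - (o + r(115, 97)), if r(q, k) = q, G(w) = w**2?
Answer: 4968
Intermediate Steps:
G(-64) - (o + r(115, 97)) = (-64)**2 - (-987 + 115) = 4096 - 1*(-872) = 4096 + 872 = 4968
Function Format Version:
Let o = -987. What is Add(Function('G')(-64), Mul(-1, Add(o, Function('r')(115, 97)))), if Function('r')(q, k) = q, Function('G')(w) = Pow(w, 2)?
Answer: 4968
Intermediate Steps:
Add(Function('G')(-64), Mul(-1, Add(o, Function('r')(115, 97)))) = Add(Pow(-64, 2), Mul(-1, Add(-987, 115))) = Add(4096, Mul(-1, -872)) = Add(4096, 872) = 4968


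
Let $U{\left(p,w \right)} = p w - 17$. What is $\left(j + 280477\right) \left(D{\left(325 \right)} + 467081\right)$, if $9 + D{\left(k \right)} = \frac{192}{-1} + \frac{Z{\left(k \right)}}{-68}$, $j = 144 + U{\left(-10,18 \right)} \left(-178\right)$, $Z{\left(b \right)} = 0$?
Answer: $147387946560$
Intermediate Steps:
$U{\left(p,w \right)} = -17 + p w$
$j = 35210$ ($j = 144 + \left(-17 - 180\right) \left(-178\right) = 144 - -35066 = 144 + 35066 = 35210$)
$D{\left(k \right)} = -201$ ($D{\left(k \right)} = -9 + \left(\frac{192}{-1} + \frac{0}{-68}\right) = -9 + \left(192 \left(-1\right) + 0 \left(- \frac{1}{68}\right)\right) = -9 + \left(-192 + 0\right) = -9 - 192 = -201$)
$\left(j + 280477\right) \left(D{\left(325 \right)} + 467081\right) = \left(35210 + 280477\right) \left(-201 + 467081\right) = 315687 \cdot 466880 = 147387946560$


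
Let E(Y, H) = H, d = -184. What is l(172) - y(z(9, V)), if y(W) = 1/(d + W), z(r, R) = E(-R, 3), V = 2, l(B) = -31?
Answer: -5610/181 ≈ -30.994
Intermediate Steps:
z(r, R) = 3
y(W) = 1/(-184 + W)
l(172) - y(z(9, V)) = -31 - 1/(-184 + 3) = -31 - 1/(-181) = -31 - 1*(-1/181) = -31 + 1/181 = -5610/181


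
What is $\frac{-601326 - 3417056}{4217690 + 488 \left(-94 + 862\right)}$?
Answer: $- \frac{2009191}{2296237} \approx -0.87499$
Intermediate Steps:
$\frac{-601326 - 3417056}{4217690 + 488 \left(-94 + 862\right)} = - \frac{4018382}{4217690 + 488 \cdot 768} = - \frac{4018382}{4217690 + 374784} = - \frac{4018382}{4592474} = \left(-4018382\right) \frac{1}{4592474} = - \frac{2009191}{2296237}$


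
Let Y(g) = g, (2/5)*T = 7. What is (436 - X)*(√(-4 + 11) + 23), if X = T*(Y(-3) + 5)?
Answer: 9223 + 401*√7 ≈ 10284.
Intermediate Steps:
T = 35/2 (T = (5/2)*7 = 35/2 ≈ 17.500)
X = 35 (X = 35*(-3 + 5)/2 = (35/2)*2 = 35)
(436 - X)*(√(-4 + 11) + 23) = (436 - 1*35)*(√(-4 + 11) + 23) = (436 - 35)*(√7 + 23) = 401*(23 + √7) = 9223 + 401*√7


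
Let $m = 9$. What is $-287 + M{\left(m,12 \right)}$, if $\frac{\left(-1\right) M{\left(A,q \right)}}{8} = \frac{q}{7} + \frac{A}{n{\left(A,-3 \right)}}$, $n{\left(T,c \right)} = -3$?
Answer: $- \frac{1937}{7} \approx -276.71$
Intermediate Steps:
$M{\left(A,q \right)} = - \frac{8 q}{7} + \frac{8 A}{3}$ ($M{\left(A,q \right)} = - 8 \left(\frac{q}{7} + \frac{A}{-3}\right) = - 8 \left(q \frac{1}{7} + A \left(- \frac{1}{3}\right)\right) = - 8 \left(\frac{q}{7} - \frac{A}{3}\right) = - 8 \left(- \frac{A}{3} + \frac{q}{7}\right) = - \frac{8 q}{7} + \frac{8 A}{3}$)
$-287 + M{\left(m,12 \right)} = -287 + \left(\left(- \frac{8}{7}\right) 12 + \frac{8}{3} \cdot 9\right) = -287 + \left(- \frac{96}{7} + 24\right) = -287 + \frac{72}{7} = - \frac{1937}{7}$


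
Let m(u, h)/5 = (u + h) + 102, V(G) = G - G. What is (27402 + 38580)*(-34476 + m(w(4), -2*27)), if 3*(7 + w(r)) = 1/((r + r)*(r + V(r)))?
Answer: -36180250967/16 ≈ -2.2613e+9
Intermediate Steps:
V(G) = 0
w(r) = -7 + 1/(6*r²) (w(r) = -7 + 1/(3*(((r + r)*(r + 0)))) = -7 + 1/(3*(((2*r)*r))) = -7 + 1/(3*((2*r²))) = -7 + (1/(2*r²))/3 = -7 + 1/(6*r²))
m(u, h) = 510 + 5*h + 5*u (m(u, h) = 5*((u + h) + 102) = 5*((h + u) + 102) = 5*(102 + h + u) = 510 + 5*h + 5*u)
(27402 + 38580)*(-34476 + m(w(4), -2*27)) = (27402 + 38580)*(-34476 + (510 + 5*(-2*27) + 5*(-7 + (⅙)/4²))) = 65982*(-34476 + (510 + 5*(-54) + 5*(-7 + (⅙)*(1/16)))) = 65982*(-34476 + (510 - 270 + 5*(-7 + 1/96))) = 65982*(-34476 + (510 - 270 + 5*(-671/96))) = 65982*(-34476 + (510 - 270 - 3355/96)) = 65982*(-34476 + 19685/96) = 65982*(-3290011/96) = -36180250967/16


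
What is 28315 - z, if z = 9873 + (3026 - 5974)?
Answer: 21390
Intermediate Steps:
z = 6925 (z = 9873 - 2948 = 6925)
28315 - z = 28315 - 1*6925 = 28315 - 6925 = 21390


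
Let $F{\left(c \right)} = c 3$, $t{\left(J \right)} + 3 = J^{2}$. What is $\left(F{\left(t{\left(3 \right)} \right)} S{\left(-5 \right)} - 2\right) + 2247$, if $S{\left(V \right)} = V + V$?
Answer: $2065$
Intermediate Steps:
$t{\left(J \right)} = -3 + J^{2}$
$S{\left(V \right)} = 2 V$
$F{\left(c \right)} = 3 c$
$\left(F{\left(t{\left(3 \right)} \right)} S{\left(-5 \right)} - 2\right) + 2247 = \left(3 \left(-3 + 3^{2}\right) 2 \left(-5\right) - 2\right) + 2247 = \left(3 \left(-3 + 9\right) \left(-10\right) - 2\right) + 2247 = \left(3 \cdot 6 \left(-10\right) - 2\right) + 2247 = \left(18 \left(-10\right) - 2\right) + 2247 = \left(-180 - 2\right) + 2247 = -182 + 2247 = 2065$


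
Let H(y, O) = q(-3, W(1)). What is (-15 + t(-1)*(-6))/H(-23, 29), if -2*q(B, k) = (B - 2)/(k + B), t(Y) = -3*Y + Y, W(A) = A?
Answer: 108/5 ≈ 21.600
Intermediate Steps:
t(Y) = -2*Y
q(B, k) = -(-2 + B)/(2*(B + k)) (q(B, k) = -(B - 2)/(2*(k + B)) = -(-2 + B)/(2*(B + k)))
H(y, O) = -5/4 (H(y, O) = (1 - ½*(-3))/(-3 + 1) = (1 + 3/2)/(-2) = -½*5/2 = -5/4)
(-15 + t(-1)*(-6))/H(-23, 29) = (-15 - 2*(-1)*(-6))/(-5/4) = (-15 + 2*(-6))*(-⅘) = (-15 - 12)*(-⅘) = -27*(-⅘) = 108/5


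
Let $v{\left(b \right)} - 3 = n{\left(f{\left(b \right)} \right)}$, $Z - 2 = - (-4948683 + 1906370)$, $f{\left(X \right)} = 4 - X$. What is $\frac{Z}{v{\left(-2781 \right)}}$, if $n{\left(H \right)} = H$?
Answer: $\frac{3042315}{2788} \approx 1091.2$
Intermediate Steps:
$Z = 3042315$ ($Z = 2 - \left(-4948683 + 1906370\right) = 2 - -3042313 = 2 + 3042313 = 3042315$)
$v{\left(b \right)} = 7 - b$ ($v{\left(b \right)} = 3 - \left(-4 + b\right) = 7 - b$)
$\frac{Z}{v{\left(-2781 \right)}} = \frac{3042315}{7 - -2781} = \frac{3042315}{7 + 2781} = \frac{3042315}{2788}$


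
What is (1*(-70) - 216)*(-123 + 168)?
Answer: -12870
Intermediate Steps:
(1*(-70) - 216)*(-123 + 168) = (-70 - 216)*45 = -286*45 = -12870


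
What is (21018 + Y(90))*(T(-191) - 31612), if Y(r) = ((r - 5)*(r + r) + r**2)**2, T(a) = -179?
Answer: -17408148143238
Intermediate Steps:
Y(r) = (r**2 + 2*r*(-5 + r))**2 (Y(r) = ((-5 + r)*(2*r) + r**2)**2 = (2*r*(-5 + r) + r**2)**2 = (r**2 + 2*r*(-5 + r))**2)
(21018 + Y(90))*(T(-191) - 31612) = (21018 + 90**2*(-10 + 3*90)**2)*(-179 - 31612) = (21018 + 8100*(-10 + 270)**2)*(-31791) = (21018 + 8100*260**2)*(-31791) = (21018 + 8100*67600)*(-31791) = (21018 + 547560000)*(-31791) = 547581018*(-31791) = -17408148143238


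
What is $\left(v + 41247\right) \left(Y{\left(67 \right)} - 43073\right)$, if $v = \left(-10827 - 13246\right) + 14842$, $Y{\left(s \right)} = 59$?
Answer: $-1377136224$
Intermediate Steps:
$v = -9231$ ($v = -24073 + 14842 = -9231$)
$\left(v + 41247\right) \left(Y{\left(67 \right)} - 43073\right) = \left(-9231 + 41247\right) \left(59 - 43073\right) = 32016 \left(-43014\right) = -1377136224$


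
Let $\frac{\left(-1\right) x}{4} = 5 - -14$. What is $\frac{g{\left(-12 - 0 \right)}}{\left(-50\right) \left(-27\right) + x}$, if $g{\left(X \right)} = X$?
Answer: $- \frac{6}{637} \approx -0.0094192$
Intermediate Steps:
$x = -76$ ($x = - 4 \left(5 - -14\right) = - 4 \left(5 + 14\right) = \left(-4\right) 19 = -76$)
$\frac{g{\left(-12 - 0 \right)}}{\left(-50\right) \left(-27\right) + x} = \frac{-12 - 0}{\left(-50\right) \left(-27\right) - 76} = \frac{-12 + 0}{1350 - 76} = - \frac{12}{1274} = \left(-12\right) \frac{1}{1274} = - \frac{6}{637}$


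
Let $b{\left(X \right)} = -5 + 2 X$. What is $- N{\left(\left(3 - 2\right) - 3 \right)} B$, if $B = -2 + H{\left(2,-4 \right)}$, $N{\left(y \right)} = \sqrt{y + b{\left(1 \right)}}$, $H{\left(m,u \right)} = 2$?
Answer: $0$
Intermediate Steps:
$N{\left(y \right)} = \sqrt{-3 + y}$ ($N{\left(y \right)} = \sqrt{y + \left(-5 + 2 \cdot 1\right)} = \sqrt{y + \left(-5 + 2\right)} = \sqrt{y - 3} = \sqrt{-3 + y}$)
$B = 0$ ($B = -2 + 2 = 0$)
$- N{\left(\left(3 - 2\right) - 3 \right)} B = - \sqrt{-3 + \left(\left(3 - 2\right) - 3\right)} 0 = - \sqrt{-3 + \left(1 - 3\right)} 0 = - \sqrt{-3 - 2} \cdot 0 = - \sqrt{-5} \cdot 0 = - i \sqrt{5} \cdot 0 = 0$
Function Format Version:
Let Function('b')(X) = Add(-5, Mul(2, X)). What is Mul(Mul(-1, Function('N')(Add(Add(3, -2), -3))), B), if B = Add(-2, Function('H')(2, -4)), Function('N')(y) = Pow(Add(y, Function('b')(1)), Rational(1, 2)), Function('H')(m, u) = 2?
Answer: 0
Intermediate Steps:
Function('N')(y) = Pow(Add(-3, y), Rational(1, 2)) (Function('N')(y) = Pow(Add(y, Add(-5, Mul(2, 1))), Rational(1, 2)) = Pow(Add(y, Add(-5, 2)), Rational(1, 2)) = Pow(Add(y, -3), Rational(1, 2)) = Pow(Add(-3, y), Rational(1, 2)))
B = 0 (B = Add(-2, 2) = 0)
Mul(Mul(-1, Function('N')(Add(Add(3, -2), -3))), B) = Mul(Mul(-1, Pow(Add(-3, Add(Add(3, -2), -3)), Rational(1, 2))), 0) = Mul(Mul(-1, Pow(Add(-3, Add(1, -3)), Rational(1, 2))), 0) = Mul(Mul(-1, Pow(Add(-3, -2), Rational(1, 2))), 0) = Mul(Mul(-1, Pow(-5, Rational(1, 2))), 0) = Mul(Mul(-1, Mul(I, Pow(5, Rational(1, 2)))), 0) = Mul(Mul(-1, I, Pow(5, Rational(1, 2))), 0) = 0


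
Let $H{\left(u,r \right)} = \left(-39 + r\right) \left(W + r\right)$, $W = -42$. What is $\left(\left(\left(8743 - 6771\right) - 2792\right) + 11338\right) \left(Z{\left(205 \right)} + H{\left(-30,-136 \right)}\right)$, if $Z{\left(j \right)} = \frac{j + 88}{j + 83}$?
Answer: $\frac{15727027229}{48} \approx 3.2765 \cdot 10^{8}$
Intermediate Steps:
$Z{\left(j \right)} = \frac{88 + j}{83 + j}$
$H{\left(u,r \right)} = \left(-42 + r\right) \left(-39 + r\right)$ ($H{\left(u,r \right)} = \left(-39 + r\right) \left(-42 + r\right) = \left(-42 + r\right) \left(-39 + r\right)$)
$\left(\left(\left(8743 - 6771\right) - 2792\right) + 11338\right) \left(Z{\left(205 \right)} + H{\left(-30,-136 \right)}\right) = \left(\left(\left(8743 - 6771\right) - 2792\right) + 11338\right) \left(\frac{88 + 205}{83 + 205} + \left(1638 + \left(-136\right)^{2} - -11016\right)\right) = \left(\left(1972 - 2792\right) + 11338\right) \left(\frac{1}{288} \cdot 293 + \left(1638 + 18496 + 11016\right)\right) = \left(-820 + 11338\right) \left(\frac{1}{288} \cdot 293 + 31150\right) = 10518 \left(\frac{293}{288} + 31150\right) = 10518 \cdot \frac{8971493}{288} = \frac{15727027229}{48}$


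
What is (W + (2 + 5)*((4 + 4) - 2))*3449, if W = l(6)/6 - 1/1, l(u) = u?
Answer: 144858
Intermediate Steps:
W = 0 (W = 6/6 - 1/1 = 6*(1/6) - 1*1 = 1 - 1 = 0)
(W + (2 + 5)*((4 + 4) - 2))*3449 = (0 + (2 + 5)*((4 + 4) - 2))*3449 = (0 + 7*(8 - 2))*3449 = (0 + 7*6)*3449 = (0 + 42)*3449 = 42*3449 = 144858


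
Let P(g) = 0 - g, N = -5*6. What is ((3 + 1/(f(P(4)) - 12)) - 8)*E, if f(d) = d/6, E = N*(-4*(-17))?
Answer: 196860/19 ≈ 10361.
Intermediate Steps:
N = -30
P(g) = -g
E = -2040 (E = -(-120)*(-17) = -30*68 = -2040)
f(d) = d/6 (f(d) = d*(⅙) = d/6)
((3 + 1/(f(P(4)) - 12)) - 8)*E = ((3 + 1/((-1*4)/6 - 12)) - 8)*(-2040) = ((3 + 1/((⅙)*(-4) - 12)) - 8)*(-2040) = ((3 + 1/(-⅔ - 12)) - 8)*(-2040) = ((3 + 1/(-38/3)) - 8)*(-2040) = ((3 - 3/38) - 8)*(-2040) = (111/38 - 8)*(-2040) = -193/38*(-2040) = 196860/19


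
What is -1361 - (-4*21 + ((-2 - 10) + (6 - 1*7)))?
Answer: -1264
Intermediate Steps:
-1361 - (-4*21 + ((-2 - 10) + (6 - 1*7))) = -1361 - (-84 + (-12 + (6 - 7))) = -1361 - (-84 + (-12 - 1)) = -1361 - (-84 - 13) = -1361 - 1*(-97) = -1361 + 97 = -1264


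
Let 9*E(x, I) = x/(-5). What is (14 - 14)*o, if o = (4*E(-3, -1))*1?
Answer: 0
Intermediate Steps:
E(x, I) = -x/45 (E(x, I) = (x/(-5))/9 = (x*(-⅕))/9 = (-x/5)/9 = -x/45)
o = 4/15 (o = (4*(-1/45*(-3)))*1 = (4*(1/15))*1 = (4/15)*1 = 4/15 ≈ 0.26667)
(14 - 14)*o = (14 - 14)*(4/15) = 0*(4/15) = 0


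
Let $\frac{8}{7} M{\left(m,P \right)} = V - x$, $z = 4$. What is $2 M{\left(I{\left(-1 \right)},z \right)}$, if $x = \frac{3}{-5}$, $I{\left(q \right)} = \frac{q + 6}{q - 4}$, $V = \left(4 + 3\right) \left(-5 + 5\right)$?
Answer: $\frac{21}{20} \approx 1.05$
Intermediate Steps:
$V = 0$ ($V = 7 \cdot 0 = 0$)
$I{\left(q \right)} = \frac{6 + q}{-4 + q}$
$x = - \frac{3}{5}$ ($x = 3 \left(- \frac{1}{5}\right) = - \frac{3}{5} \approx -0.6$)
$M{\left(m,P \right)} = \frac{21}{40}$ ($M{\left(m,P \right)} = \frac{7 \left(0 - - \frac{3}{5}\right)}{8} = \frac{7 \left(0 + \frac{3}{5}\right)}{8} = \frac{7}{8} \cdot \frac{3}{5} = \frac{21}{40}$)
$2 M{\left(I{\left(-1 \right)},z \right)} = 2 \cdot \frac{21}{40} = \frac{21}{20}$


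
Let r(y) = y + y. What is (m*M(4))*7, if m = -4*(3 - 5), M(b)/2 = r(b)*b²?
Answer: 14336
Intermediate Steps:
r(y) = 2*y
M(b) = 4*b³ (M(b) = 2*((2*b)*b²) = 2*(2*b³) = 4*b³)
m = 8 (m = -4*(-2) = 8)
(m*M(4))*7 = (8*(4*4³))*7 = (8*(4*64))*7 = (8*256)*7 = 2048*7 = 14336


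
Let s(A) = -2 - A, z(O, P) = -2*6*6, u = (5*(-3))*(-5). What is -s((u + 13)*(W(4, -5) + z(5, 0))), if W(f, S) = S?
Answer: -6774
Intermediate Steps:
u = 75 (u = -15*(-5) = 75)
z(O, P) = -72 (z(O, P) = -12*6 = -72)
-s((u + 13)*(W(4, -5) + z(5, 0))) = -(-2 - (75 + 13)*(-5 - 72)) = -(-2 - 88*(-77)) = -(-2 - 1*(-6776)) = -(-2 + 6776) = -1*6774 = -6774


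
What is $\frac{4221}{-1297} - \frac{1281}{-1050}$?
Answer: $- \frac{131933}{64850} \approx -2.0344$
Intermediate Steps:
$\frac{4221}{-1297} - \frac{1281}{-1050} = 4221 \left(- \frac{1}{1297}\right) - - \frac{61}{50} = - \frac{4221}{1297} + \frac{61}{50} = - \frac{131933}{64850}$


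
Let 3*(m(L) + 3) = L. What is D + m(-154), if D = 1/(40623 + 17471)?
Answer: -9469319/174282 ≈ -54.333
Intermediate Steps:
m(L) = -3 + L/3
D = 1/58094 ≈ 1.7213e-5
D + m(-154) = 1/58094 + (-3 + (⅓)*(-154)) = 1/58094 + (-3 - 154/3) = 1/58094 - 163/3 = -9469319/174282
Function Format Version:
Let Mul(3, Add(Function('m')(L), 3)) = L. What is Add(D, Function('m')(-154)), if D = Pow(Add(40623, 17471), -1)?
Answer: Rational(-9469319, 174282) ≈ -54.333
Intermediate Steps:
Function('m')(L) = Add(-3, Mul(Rational(1, 3), L))
D = Rational(1, 58094) (D = Pow(58094, -1) = Rational(1, 58094) ≈ 1.7213e-5)
Add(D, Function('m')(-154)) = Add(Rational(1, 58094), Add(-3, Mul(Rational(1, 3), -154))) = Add(Rational(1, 58094), Add(-3, Rational(-154, 3))) = Add(Rational(1, 58094), Rational(-163, 3)) = Rational(-9469319, 174282)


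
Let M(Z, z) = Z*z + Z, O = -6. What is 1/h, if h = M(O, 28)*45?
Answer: -1/7830 ≈ -0.00012771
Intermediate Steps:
M(Z, z) = Z + Z*z
h = -7830 (h = -6*(1 + 28)*45 = -6*29*45 = -174*45 = -7830)
1/h = 1/(-7830) = -1/7830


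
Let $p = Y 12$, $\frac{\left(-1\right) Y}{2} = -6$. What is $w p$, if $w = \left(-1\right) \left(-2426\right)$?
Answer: $349344$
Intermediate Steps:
$Y = 12$ ($Y = \left(-2\right) \left(-6\right) = 12$)
$p = 144$ ($p = 12 \cdot 12 = 144$)
$w = 2426$
$w p = 2426 \cdot 144 = 349344$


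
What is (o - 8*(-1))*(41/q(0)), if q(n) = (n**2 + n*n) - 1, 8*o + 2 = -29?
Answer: -1353/8 ≈ -169.13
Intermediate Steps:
o = -31/8 (o = -1/4 + (1/8)*(-29) = -1/4 - 29/8 = -31/8 ≈ -3.8750)
q(n) = -1 + 2*n**2 (q(n) = (n**2 + n**2) - 1 = 2*n**2 - 1 = -1 + 2*n**2)
(o - 8*(-1))*(41/q(0)) = (-31/8 - 8*(-1))*(41/(-1 + 2*0**2)) = (-31/8 + 8)*(41/(-1 + 2*0)) = 33*(41/(-1 + 0))/8 = 33*(41/(-1))/8 = 33*(41*(-1))/8 = (33/8)*(-41) = -1353/8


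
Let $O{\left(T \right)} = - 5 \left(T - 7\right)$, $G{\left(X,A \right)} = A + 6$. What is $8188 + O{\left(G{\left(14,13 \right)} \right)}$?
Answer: $8128$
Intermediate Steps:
$G{\left(X,A \right)} = 6 + A$
$O{\left(T \right)} = 35 - 5 T$ ($O{\left(T \right)} = - 5 \left(-7 + T\right) = 35 - 5 T$)
$8188 + O{\left(G{\left(14,13 \right)} \right)} = 8188 + \left(35 - 5 \left(6 + 13\right)\right) = 8188 + \left(35 - 95\right) = 8188 - 60 = 8128$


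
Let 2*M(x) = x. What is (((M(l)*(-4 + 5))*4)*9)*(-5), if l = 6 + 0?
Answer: -540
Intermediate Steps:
l = 6
M(x) = x/2
(((M(l)*(-4 + 5))*4)*9)*(-5) = (((((1/2)*6)*(-4 + 5))*4)*9)*(-5) = (((3*1)*4)*9)*(-5) = ((3*4)*9)*(-5) = (12*9)*(-5) = 108*(-5) = -540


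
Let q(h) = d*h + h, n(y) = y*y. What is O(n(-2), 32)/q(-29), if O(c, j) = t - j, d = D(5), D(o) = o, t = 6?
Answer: 13/87 ≈ 0.14943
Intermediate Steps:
n(y) = y²
d = 5
q(h) = 6*h (q(h) = 5*h + h = 6*h)
O(c, j) = 6 - j
O(n(-2), 32)/q(-29) = (6 - 1*32)/((6*(-29))) = (6 - 32)/(-174) = -26*(-1/174) = 13/87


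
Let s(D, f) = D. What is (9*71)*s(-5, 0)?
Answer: -3195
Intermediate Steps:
(9*71)*s(-5, 0) = (9*71)*(-5) = 639*(-5) = -3195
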